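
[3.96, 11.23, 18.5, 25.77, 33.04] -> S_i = 3.96 + 7.27*i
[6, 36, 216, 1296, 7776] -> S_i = 6*6^i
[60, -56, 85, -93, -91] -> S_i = Random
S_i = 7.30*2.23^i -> [7.3, 16.28, 36.3, 80.95, 180.53]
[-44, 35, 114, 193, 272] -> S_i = -44 + 79*i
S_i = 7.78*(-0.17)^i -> [7.78, -1.32, 0.22, -0.04, 0.01]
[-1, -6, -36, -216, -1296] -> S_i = -1*6^i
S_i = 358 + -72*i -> [358, 286, 214, 142, 70]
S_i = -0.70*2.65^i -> [-0.7, -1.85, -4.92, -13.03, -34.52]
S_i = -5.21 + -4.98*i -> [-5.21, -10.19, -15.17, -20.15, -25.13]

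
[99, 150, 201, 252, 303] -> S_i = 99 + 51*i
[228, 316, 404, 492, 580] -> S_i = 228 + 88*i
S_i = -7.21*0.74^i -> [-7.21, -5.34, -3.95, -2.92, -2.16]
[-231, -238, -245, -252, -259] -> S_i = -231 + -7*i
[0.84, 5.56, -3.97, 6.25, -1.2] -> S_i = Random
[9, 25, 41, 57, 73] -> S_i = 9 + 16*i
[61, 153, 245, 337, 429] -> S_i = 61 + 92*i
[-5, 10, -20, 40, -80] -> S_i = -5*-2^i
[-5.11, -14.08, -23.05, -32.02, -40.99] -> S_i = -5.11 + -8.97*i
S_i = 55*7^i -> [55, 385, 2695, 18865, 132055]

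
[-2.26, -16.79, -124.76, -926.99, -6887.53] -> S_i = -2.26*7.43^i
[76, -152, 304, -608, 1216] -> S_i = 76*-2^i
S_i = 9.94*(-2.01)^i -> [9.94, -19.98, 40.16, -80.72, 162.24]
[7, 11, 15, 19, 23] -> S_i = 7 + 4*i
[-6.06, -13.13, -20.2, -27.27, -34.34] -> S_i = -6.06 + -7.07*i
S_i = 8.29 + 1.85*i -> [8.29, 10.14, 11.99, 13.84, 15.69]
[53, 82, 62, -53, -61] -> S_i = Random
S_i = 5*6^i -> [5, 30, 180, 1080, 6480]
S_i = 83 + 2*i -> [83, 85, 87, 89, 91]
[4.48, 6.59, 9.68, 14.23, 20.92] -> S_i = 4.48*1.47^i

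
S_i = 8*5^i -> [8, 40, 200, 1000, 5000]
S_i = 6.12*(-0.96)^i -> [6.12, -5.88, 5.64, -5.41, 5.2]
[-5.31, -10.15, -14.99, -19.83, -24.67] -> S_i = -5.31 + -4.84*i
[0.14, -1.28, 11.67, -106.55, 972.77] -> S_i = 0.14*(-9.13)^i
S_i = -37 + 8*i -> [-37, -29, -21, -13, -5]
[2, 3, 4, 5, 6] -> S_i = 2 + 1*i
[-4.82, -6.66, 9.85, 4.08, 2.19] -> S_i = Random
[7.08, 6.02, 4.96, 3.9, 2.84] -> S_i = 7.08 + -1.06*i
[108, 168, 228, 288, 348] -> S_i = 108 + 60*i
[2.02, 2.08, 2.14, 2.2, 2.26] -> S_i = 2.02 + 0.06*i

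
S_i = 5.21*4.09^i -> [5.21, 21.31, 87.15, 356.46, 1457.91]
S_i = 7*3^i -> [7, 21, 63, 189, 567]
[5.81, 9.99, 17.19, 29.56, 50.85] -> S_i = 5.81*1.72^i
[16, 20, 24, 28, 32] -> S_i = 16 + 4*i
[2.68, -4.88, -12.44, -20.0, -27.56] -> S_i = 2.68 + -7.56*i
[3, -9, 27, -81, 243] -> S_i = 3*-3^i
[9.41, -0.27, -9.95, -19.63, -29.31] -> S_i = 9.41 + -9.68*i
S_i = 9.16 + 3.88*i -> [9.16, 13.04, 16.92, 20.8, 24.68]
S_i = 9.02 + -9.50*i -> [9.02, -0.48, -9.98, -19.48, -28.98]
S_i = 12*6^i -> [12, 72, 432, 2592, 15552]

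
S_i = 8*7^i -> [8, 56, 392, 2744, 19208]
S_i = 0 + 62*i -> [0, 62, 124, 186, 248]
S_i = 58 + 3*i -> [58, 61, 64, 67, 70]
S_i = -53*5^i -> [-53, -265, -1325, -6625, -33125]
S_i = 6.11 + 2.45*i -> [6.11, 8.56, 11.01, 13.46, 15.91]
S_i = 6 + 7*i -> [6, 13, 20, 27, 34]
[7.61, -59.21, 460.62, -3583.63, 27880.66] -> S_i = 7.61*(-7.78)^i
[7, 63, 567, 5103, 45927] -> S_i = 7*9^i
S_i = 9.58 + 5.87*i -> [9.58, 15.45, 21.32, 27.19, 33.06]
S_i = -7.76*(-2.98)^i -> [-7.76, 23.12, -68.91, 205.36, -611.97]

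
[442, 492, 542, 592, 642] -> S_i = 442 + 50*i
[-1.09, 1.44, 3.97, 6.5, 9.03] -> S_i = -1.09 + 2.53*i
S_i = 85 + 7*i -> [85, 92, 99, 106, 113]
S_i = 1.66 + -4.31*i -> [1.66, -2.65, -6.96, -11.27, -15.58]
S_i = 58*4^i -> [58, 232, 928, 3712, 14848]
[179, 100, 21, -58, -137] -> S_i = 179 + -79*i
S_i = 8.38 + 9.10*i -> [8.38, 17.48, 26.58, 35.68, 44.78]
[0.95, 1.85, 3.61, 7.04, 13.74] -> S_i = 0.95*1.95^i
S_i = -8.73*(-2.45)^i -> [-8.73, 21.39, -52.4, 128.38, -314.54]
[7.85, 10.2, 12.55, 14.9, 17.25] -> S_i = 7.85 + 2.35*i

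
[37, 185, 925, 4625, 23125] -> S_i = 37*5^i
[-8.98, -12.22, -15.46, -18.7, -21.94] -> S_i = -8.98 + -3.24*i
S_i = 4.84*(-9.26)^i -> [4.84, -44.82, 415.02, -3843.07, 35586.83]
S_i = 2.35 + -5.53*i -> [2.35, -3.18, -8.71, -14.24, -19.77]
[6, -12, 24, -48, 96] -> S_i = 6*-2^i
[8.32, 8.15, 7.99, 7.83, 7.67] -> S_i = 8.32*0.98^i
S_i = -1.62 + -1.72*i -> [-1.62, -3.34, -5.06, -6.78, -8.5]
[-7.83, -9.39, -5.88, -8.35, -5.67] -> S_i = Random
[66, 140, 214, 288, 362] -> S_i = 66 + 74*i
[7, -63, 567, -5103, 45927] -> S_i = 7*-9^i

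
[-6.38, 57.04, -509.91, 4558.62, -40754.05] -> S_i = -6.38*(-8.94)^i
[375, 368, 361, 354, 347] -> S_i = 375 + -7*i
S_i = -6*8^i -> [-6, -48, -384, -3072, -24576]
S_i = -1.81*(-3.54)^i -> [-1.81, 6.41, -22.68, 80.29, -284.24]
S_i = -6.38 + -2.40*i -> [-6.38, -8.78, -11.18, -13.58, -15.98]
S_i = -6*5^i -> [-6, -30, -150, -750, -3750]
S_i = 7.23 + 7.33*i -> [7.23, 14.56, 21.89, 29.22, 36.55]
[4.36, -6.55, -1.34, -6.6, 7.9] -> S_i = Random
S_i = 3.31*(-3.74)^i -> [3.31, -12.38, 46.3, -173.16, 647.61]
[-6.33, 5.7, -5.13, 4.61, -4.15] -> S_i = -6.33*(-0.90)^i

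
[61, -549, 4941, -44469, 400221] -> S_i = 61*-9^i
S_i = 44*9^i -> [44, 396, 3564, 32076, 288684]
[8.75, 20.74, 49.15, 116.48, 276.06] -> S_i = 8.75*2.37^i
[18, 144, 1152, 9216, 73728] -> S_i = 18*8^i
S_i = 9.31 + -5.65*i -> [9.31, 3.66, -1.99, -7.64, -13.29]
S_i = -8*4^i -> [-8, -32, -128, -512, -2048]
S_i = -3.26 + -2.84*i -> [-3.26, -6.1, -8.94, -11.78, -14.62]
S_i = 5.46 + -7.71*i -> [5.46, -2.25, -9.96, -17.67, -25.38]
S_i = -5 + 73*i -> [-5, 68, 141, 214, 287]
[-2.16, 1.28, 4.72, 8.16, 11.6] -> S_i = -2.16 + 3.44*i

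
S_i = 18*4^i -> [18, 72, 288, 1152, 4608]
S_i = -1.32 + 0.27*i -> [-1.32, -1.05, -0.78, -0.51, -0.24]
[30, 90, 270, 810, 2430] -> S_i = 30*3^i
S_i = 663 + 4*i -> [663, 667, 671, 675, 679]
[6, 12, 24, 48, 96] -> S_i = 6*2^i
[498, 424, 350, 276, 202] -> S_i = 498 + -74*i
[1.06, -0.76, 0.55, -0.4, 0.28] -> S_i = 1.06*(-0.72)^i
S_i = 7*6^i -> [7, 42, 252, 1512, 9072]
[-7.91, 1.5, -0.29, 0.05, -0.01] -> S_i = -7.91*(-0.19)^i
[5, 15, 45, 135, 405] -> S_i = 5*3^i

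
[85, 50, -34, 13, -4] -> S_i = Random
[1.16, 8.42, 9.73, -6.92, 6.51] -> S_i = Random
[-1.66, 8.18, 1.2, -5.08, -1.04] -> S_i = Random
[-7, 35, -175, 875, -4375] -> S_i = -7*-5^i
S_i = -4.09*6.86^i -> [-4.09, -28.06, -192.47, -1320.37, -9057.74]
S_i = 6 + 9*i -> [6, 15, 24, 33, 42]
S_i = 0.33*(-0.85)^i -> [0.33, -0.28, 0.24, -0.2, 0.17]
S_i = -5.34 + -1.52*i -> [-5.34, -6.86, -8.38, -9.9, -11.42]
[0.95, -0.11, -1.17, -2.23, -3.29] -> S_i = 0.95 + -1.06*i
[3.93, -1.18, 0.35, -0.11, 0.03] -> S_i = 3.93*(-0.30)^i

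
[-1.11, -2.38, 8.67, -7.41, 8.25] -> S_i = Random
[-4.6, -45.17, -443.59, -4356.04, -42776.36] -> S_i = -4.60*9.82^i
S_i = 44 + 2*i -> [44, 46, 48, 50, 52]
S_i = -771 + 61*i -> [-771, -710, -649, -588, -527]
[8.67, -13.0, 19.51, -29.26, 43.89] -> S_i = 8.67*(-1.50)^i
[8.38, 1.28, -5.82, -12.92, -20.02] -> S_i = 8.38 + -7.10*i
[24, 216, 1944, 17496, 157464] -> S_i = 24*9^i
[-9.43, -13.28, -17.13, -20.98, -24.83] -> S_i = -9.43 + -3.85*i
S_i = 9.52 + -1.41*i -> [9.52, 8.11, 6.7, 5.29, 3.88]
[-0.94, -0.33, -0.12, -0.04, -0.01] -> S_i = -0.94*0.35^i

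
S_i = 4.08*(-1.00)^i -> [4.08, -4.08, 4.08, -4.08, 4.08]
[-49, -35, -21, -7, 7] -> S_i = -49 + 14*i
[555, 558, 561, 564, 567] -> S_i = 555 + 3*i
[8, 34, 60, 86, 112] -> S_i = 8 + 26*i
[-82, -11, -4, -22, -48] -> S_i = Random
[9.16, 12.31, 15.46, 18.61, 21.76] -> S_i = 9.16 + 3.15*i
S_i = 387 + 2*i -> [387, 389, 391, 393, 395]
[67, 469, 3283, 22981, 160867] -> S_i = 67*7^i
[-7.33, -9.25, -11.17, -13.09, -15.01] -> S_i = -7.33 + -1.92*i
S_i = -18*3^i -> [-18, -54, -162, -486, -1458]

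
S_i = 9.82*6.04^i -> [9.82, 59.31, 358.25, 2163.83, 13069.51]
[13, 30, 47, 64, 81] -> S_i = 13 + 17*i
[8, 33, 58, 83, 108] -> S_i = 8 + 25*i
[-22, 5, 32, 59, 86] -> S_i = -22 + 27*i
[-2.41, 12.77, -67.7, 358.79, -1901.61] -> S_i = -2.41*(-5.30)^i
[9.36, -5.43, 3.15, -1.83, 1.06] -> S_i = 9.36*(-0.58)^i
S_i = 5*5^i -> [5, 25, 125, 625, 3125]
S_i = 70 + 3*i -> [70, 73, 76, 79, 82]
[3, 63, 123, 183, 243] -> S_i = 3 + 60*i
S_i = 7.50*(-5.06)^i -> [7.5, -37.95, 192.03, -971.66, 4916.58]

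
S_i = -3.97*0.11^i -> [-3.97, -0.44, -0.05, -0.01, -0.0]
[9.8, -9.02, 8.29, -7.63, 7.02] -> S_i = 9.80*(-0.92)^i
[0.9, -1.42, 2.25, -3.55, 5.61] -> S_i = 0.90*(-1.58)^i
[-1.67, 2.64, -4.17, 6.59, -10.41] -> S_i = -1.67*(-1.58)^i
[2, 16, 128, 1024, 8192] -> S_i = 2*8^i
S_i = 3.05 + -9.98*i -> [3.05, -6.93, -16.91, -26.89, -36.87]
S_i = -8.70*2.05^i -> [-8.7, -17.83, -36.56, -74.95, -153.65]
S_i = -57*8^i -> [-57, -456, -3648, -29184, -233472]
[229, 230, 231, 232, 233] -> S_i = 229 + 1*i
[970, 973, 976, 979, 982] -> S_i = 970 + 3*i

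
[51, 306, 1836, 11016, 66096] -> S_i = 51*6^i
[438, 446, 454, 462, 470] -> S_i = 438 + 8*i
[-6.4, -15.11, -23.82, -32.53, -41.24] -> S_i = -6.40 + -8.71*i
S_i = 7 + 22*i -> [7, 29, 51, 73, 95]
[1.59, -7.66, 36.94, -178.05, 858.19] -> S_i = 1.59*(-4.82)^i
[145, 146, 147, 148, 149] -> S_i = 145 + 1*i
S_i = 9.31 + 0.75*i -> [9.31, 10.06, 10.81, 11.56, 12.31]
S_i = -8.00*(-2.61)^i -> [-8.0, 20.88, -54.5, 142.24, -371.24]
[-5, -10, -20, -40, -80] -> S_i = -5*2^i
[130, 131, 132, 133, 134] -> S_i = 130 + 1*i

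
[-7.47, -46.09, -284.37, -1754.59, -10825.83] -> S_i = -7.47*6.17^i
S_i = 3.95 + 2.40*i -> [3.95, 6.35, 8.75, 11.15, 13.55]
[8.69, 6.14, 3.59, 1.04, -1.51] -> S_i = 8.69 + -2.55*i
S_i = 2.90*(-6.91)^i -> [2.9, -20.04, 138.47, -956.82, 6611.66]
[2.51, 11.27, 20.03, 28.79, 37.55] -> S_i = 2.51 + 8.76*i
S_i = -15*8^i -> [-15, -120, -960, -7680, -61440]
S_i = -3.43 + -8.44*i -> [-3.43, -11.87, -20.31, -28.75, -37.19]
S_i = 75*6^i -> [75, 450, 2700, 16200, 97200]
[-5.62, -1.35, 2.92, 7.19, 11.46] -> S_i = -5.62 + 4.27*i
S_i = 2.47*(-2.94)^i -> [2.47, -7.26, 21.35, -62.77, 184.54]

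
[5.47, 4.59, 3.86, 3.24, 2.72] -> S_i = 5.47*0.84^i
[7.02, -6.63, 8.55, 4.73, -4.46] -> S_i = Random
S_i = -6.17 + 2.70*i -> [-6.17, -3.47, -0.77, 1.93, 4.63]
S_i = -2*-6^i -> [-2, 12, -72, 432, -2592]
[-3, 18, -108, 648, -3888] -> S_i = -3*-6^i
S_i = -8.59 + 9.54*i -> [-8.59, 0.95, 10.49, 20.03, 29.57]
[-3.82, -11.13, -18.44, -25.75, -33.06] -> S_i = -3.82 + -7.31*i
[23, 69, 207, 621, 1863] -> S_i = 23*3^i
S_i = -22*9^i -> [-22, -198, -1782, -16038, -144342]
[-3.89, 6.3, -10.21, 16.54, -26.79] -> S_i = -3.89*(-1.62)^i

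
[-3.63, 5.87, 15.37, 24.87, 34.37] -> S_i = -3.63 + 9.50*i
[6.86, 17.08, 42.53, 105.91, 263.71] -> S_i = 6.86*2.49^i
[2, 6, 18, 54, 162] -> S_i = 2*3^i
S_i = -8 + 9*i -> [-8, 1, 10, 19, 28]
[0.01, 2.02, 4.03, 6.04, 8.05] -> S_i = 0.01 + 2.01*i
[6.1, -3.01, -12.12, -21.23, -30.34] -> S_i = 6.10 + -9.11*i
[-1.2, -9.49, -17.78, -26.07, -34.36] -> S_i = -1.20 + -8.29*i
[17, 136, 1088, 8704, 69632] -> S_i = 17*8^i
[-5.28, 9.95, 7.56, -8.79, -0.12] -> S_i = Random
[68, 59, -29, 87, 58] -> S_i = Random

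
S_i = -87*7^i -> [-87, -609, -4263, -29841, -208887]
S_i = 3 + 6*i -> [3, 9, 15, 21, 27]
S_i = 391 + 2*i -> [391, 393, 395, 397, 399]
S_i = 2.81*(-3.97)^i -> [2.81, -11.16, 44.29, -175.82, 698.02]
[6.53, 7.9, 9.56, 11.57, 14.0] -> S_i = 6.53*1.21^i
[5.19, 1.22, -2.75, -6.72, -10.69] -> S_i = 5.19 + -3.97*i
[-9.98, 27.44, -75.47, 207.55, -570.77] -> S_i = -9.98*(-2.75)^i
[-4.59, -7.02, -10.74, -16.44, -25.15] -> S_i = -4.59*1.53^i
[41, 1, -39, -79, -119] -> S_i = 41 + -40*i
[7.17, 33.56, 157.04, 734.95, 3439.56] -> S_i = 7.17*4.68^i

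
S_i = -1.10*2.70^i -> [-1.1, -2.97, -8.02, -21.65, -58.46]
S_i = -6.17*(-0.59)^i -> [-6.17, 3.64, -2.15, 1.27, -0.75]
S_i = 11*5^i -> [11, 55, 275, 1375, 6875]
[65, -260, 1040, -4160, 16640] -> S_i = 65*-4^i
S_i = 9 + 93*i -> [9, 102, 195, 288, 381]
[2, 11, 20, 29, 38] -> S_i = 2 + 9*i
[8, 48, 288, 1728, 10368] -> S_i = 8*6^i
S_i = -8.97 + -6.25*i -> [-8.97, -15.22, -21.47, -27.72, -33.97]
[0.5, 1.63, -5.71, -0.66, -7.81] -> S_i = Random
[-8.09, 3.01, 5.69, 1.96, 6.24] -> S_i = Random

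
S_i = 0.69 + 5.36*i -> [0.69, 6.05, 11.41, 16.77, 22.13]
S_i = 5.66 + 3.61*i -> [5.66, 9.27, 12.88, 16.49, 20.1]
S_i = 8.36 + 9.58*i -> [8.36, 17.94, 27.52, 37.1, 46.68]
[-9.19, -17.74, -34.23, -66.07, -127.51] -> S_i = -9.19*1.93^i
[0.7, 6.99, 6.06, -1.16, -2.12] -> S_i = Random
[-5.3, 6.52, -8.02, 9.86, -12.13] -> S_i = -5.30*(-1.23)^i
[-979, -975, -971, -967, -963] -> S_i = -979 + 4*i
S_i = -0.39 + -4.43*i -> [-0.39, -4.82, -9.25, -13.68, -18.11]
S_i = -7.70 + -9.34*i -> [-7.7, -17.04, -26.38, -35.72, -45.06]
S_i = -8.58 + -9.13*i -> [-8.58, -17.71, -26.84, -35.97, -45.1]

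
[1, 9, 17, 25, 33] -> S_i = 1 + 8*i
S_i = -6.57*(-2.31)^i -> [-6.57, 15.18, -35.06, 80.98, -187.07]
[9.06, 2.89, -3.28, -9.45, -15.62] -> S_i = 9.06 + -6.17*i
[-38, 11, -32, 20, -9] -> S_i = Random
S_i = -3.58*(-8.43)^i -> [-3.58, 30.18, -254.41, 2144.7, -18079.79]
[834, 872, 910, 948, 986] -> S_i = 834 + 38*i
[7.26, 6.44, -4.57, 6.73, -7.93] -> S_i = Random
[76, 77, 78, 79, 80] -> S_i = 76 + 1*i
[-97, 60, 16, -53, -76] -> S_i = Random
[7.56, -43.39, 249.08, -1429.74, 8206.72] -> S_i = 7.56*(-5.74)^i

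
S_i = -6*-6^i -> [-6, 36, -216, 1296, -7776]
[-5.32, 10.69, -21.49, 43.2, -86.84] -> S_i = -5.32*(-2.01)^i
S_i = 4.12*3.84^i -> [4.12, 15.82, 60.75, 233.29, 895.82]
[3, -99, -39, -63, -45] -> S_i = Random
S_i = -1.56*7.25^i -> [-1.56, -11.31, -82.0, -594.48, -4309.99]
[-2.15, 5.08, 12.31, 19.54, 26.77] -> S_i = -2.15 + 7.23*i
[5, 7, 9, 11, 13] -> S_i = 5 + 2*i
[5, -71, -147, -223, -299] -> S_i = 5 + -76*i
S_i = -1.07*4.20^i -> [-1.07, -4.49, -18.87, -79.27, -332.95]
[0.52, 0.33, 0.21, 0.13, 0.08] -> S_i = 0.52*0.63^i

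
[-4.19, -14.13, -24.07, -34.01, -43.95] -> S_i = -4.19 + -9.94*i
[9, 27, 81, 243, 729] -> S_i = 9*3^i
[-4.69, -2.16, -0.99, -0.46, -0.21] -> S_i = -4.69*0.46^i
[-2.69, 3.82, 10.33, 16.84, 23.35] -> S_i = -2.69 + 6.51*i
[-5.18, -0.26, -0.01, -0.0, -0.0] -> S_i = -5.18*0.05^i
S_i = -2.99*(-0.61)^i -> [-2.99, 1.82, -1.11, 0.68, -0.41]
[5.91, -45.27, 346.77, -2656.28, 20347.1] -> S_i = 5.91*(-7.66)^i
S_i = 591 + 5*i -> [591, 596, 601, 606, 611]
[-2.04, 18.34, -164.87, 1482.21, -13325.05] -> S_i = -2.04*(-8.99)^i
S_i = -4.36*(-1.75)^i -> [-4.36, 7.63, -13.35, 23.37, -40.89]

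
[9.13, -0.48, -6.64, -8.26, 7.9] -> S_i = Random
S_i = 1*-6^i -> [1, -6, 36, -216, 1296]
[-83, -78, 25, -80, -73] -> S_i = Random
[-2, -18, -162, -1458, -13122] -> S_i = -2*9^i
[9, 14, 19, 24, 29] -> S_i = 9 + 5*i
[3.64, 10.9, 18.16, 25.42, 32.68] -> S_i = 3.64 + 7.26*i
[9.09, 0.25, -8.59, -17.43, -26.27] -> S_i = 9.09 + -8.84*i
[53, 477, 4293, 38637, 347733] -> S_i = 53*9^i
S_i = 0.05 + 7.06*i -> [0.05, 7.11, 14.17, 21.23, 28.29]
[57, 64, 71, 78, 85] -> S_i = 57 + 7*i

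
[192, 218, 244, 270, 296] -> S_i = 192 + 26*i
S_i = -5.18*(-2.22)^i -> [-5.18, 11.5, -25.53, 56.67, -125.82]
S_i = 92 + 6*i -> [92, 98, 104, 110, 116]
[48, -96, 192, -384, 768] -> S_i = 48*-2^i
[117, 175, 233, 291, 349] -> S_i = 117 + 58*i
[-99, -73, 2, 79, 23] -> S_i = Random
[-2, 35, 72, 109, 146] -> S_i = -2 + 37*i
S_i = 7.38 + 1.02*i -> [7.38, 8.4, 9.42, 10.44, 11.46]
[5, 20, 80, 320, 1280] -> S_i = 5*4^i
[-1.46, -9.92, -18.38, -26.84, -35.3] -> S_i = -1.46 + -8.46*i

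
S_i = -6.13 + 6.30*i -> [-6.13, 0.17, 6.47, 12.77, 19.07]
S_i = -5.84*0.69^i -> [-5.84, -4.03, -2.78, -1.92, -1.32]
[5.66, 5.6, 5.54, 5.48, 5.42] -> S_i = 5.66 + -0.06*i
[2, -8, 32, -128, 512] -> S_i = 2*-4^i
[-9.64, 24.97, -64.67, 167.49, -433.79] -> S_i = -9.64*(-2.59)^i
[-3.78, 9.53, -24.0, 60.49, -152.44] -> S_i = -3.78*(-2.52)^i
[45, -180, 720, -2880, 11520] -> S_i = 45*-4^i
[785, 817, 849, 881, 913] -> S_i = 785 + 32*i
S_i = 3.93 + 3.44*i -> [3.93, 7.37, 10.81, 14.25, 17.69]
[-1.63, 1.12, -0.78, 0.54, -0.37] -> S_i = -1.63*(-0.69)^i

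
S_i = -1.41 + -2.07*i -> [-1.41, -3.48, -5.55, -7.62, -9.69]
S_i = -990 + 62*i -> [-990, -928, -866, -804, -742]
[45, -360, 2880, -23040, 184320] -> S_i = 45*-8^i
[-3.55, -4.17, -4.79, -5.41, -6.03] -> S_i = -3.55 + -0.62*i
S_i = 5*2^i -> [5, 10, 20, 40, 80]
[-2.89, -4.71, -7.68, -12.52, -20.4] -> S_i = -2.89*1.63^i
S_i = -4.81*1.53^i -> [-4.81, -7.36, -11.26, -17.23, -26.36]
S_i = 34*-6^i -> [34, -204, 1224, -7344, 44064]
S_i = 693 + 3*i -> [693, 696, 699, 702, 705]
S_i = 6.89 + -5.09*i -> [6.89, 1.8, -3.29, -8.38, -13.47]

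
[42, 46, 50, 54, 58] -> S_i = 42 + 4*i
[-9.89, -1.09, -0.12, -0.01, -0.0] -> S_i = -9.89*0.11^i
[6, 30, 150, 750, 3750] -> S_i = 6*5^i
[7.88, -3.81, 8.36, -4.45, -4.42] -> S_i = Random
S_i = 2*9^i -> [2, 18, 162, 1458, 13122]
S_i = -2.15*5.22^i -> [-2.15, -11.22, -58.58, -305.81, -1596.32]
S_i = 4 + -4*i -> [4, 0, -4, -8, -12]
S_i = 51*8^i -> [51, 408, 3264, 26112, 208896]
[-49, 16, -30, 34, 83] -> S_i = Random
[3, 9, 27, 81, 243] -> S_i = 3*3^i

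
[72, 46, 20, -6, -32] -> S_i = 72 + -26*i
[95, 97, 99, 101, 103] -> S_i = 95 + 2*i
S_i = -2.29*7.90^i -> [-2.29, -18.09, -142.92, -1129.06, -8919.57]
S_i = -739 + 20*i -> [-739, -719, -699, -679, -659]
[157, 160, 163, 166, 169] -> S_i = 157 + 3*i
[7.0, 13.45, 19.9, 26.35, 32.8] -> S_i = 7.00 + 6.45*i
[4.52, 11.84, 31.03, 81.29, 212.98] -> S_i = 4.52*2.62^i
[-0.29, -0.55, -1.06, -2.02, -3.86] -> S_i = -0.29*1.91^i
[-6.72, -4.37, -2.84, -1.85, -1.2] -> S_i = -6.72*0.65^i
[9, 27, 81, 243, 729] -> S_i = 9*3^i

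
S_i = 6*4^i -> [6, 24, 96, 384, 1536]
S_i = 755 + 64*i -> [755, 819, 883, 947, 1011]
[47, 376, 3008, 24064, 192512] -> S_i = 47*8^i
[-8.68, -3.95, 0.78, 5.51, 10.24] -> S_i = -8.68 + 4.73*i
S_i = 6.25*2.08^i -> [6.25, 13.0, 27.04, 56.24, 116.99]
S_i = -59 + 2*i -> [-59, -57, -55, -53, -51]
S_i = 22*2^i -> [22, 44, 88, 176, 352]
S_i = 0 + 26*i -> [0, 26, 52, 78, 104]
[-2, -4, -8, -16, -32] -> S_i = -2*2^i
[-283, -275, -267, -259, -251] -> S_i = -283 + 8*i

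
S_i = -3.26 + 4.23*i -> [-3.26, 0.97, 5.2, 9.43, 13.66]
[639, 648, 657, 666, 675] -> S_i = 639 + 9*i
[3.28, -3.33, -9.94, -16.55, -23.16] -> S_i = 3.28 + -6.61*i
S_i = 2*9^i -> [2, 18, 162, 1458, 13122]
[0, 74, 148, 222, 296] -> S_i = 0 + 74*i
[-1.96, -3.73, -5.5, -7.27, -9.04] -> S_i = -1.96 + -1.77*i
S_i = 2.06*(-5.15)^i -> [2.06, -10.61, 54.64, -281.38, 1449.09]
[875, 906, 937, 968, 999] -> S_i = 875 + 31*i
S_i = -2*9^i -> [-2, -18, -162, -1458, -13122]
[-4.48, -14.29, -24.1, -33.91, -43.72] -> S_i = -4.48 + -9.81*i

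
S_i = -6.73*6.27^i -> [-6.73, -42.2, -264.58, -1658.89, -10401.24]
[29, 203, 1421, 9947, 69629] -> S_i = 29*7^i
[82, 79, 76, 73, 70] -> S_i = 82 + -3*i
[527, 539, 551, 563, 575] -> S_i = 527 + 12*i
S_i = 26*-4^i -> [26, -104, 416, -1664, 6656]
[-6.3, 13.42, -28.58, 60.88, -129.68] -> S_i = -6.30*(-2.13)^i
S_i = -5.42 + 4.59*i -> [-5.42, -0.83, 3.76, 8.35, 12.94]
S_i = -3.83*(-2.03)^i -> [-3.83, 7.77, -15.78, 32.04, -65.04]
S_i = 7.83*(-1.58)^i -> [7.83, -12.37, 19.55, -30.88, 48.8]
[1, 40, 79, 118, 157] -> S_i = 1 + 39*i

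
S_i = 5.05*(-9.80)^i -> [5.05, -49.49, 485.0, -4753.02, 46579.59]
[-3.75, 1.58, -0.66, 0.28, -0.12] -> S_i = -3.75*(-0.42)^i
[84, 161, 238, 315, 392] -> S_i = 84 + 77*i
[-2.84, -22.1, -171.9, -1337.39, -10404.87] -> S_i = -2.84*7.78^i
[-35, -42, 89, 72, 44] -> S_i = Random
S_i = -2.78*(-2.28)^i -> [-2.78, 6.34, -14.45, 32.95, -75.12]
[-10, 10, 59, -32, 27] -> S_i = Random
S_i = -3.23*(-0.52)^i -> [-3.23, 1.68, -0.87, 0.45, -0.24]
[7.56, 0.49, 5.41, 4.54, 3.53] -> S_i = Random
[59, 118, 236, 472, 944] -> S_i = 59*2^i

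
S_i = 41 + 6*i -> [41, 47, 53, 59, 65]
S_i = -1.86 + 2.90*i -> [-1.86, 1.04, 3.94, 6.84, 9.74]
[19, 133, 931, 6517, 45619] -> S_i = 19*7^i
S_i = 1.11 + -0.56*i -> [1.11, 0.55, -0.01, -0.57, -1.13]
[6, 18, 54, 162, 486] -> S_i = 6*3^i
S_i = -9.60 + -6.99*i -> [-9.6, -16.59, -23.58, -30.57, -37.56]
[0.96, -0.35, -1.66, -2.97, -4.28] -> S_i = 0.96 + -1.31*i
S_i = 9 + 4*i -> [9, 13, 17, 21, 25]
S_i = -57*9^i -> [-57, -513, -4617, -41553, -373977]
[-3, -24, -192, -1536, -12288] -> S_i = -3*8^i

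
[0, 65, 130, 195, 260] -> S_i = 0 + 65*i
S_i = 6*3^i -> [6, 18, 54, 162, 486]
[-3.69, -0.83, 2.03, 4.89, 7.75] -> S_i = -3.69 + 2.86*i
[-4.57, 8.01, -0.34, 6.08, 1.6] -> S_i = Random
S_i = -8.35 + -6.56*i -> [-8.35, -14.91, -21.47, -28.03, -34.59]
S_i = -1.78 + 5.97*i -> [-1.78, 4.19, 10.16, 16.13, 22.1]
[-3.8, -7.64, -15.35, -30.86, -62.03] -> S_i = -3.80*2.01^i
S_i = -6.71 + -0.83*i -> [-6.71, -7.54, -8.37, -9.2, -10.03]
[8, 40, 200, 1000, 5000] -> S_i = 8*5^i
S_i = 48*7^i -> [48, 336, 2352, 16464, 115248]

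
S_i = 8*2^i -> [8, 16, 32, 64, 128]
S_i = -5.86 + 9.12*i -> [-5.86, 3.26, 12.38, 21.5, 30.62]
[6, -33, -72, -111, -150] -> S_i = 6 + -39*i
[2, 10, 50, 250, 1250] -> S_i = 2*5^i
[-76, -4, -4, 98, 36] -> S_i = Random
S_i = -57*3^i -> [-57, -171, -513, -1539, -4617]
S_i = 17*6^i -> [17, 102, 612, 3672, 22032]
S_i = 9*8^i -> [9, 72, 576, 4608, 36864]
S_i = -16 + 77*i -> [-16, 61, 138, 215, 292]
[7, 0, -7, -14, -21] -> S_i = 7 + -7*i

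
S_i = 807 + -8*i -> [807, 799, 791, 783, 775]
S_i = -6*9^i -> [-6, -54, -486, -4374, -39366]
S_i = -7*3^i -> [-7, -21, -63, -189, -567]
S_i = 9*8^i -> [9, 72, 576, 4608, 36864]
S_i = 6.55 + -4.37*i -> [6.55, 2.18, -2.19, -6.56, -10.93]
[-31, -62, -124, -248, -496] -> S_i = -31*2^i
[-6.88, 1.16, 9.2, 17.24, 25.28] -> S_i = -6.88 + 8.04*i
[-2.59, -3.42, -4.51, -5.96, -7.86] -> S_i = -2.59*1.32^i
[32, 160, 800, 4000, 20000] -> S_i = 32*5^i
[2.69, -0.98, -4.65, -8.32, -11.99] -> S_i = 2.69 + -3.67*i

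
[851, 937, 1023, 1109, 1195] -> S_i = 851 + 86*i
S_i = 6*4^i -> [6, 24, 96, 384, 1536]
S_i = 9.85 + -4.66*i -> [9.85, 5.19, 0.53, -4.13, -8.79]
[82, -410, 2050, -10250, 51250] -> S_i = 82*-5^i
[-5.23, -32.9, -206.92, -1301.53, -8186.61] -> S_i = -5.23*6.29^i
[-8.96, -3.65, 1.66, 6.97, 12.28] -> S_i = -8.96 + 5.31*i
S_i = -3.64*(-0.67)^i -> [-3.64, 2.44, -1.63, 1.09, -0.73]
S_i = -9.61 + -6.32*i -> [-9.61, -15.93, -22.25, -28.57, -34.89]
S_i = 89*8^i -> [89, 712, 5696, 45568, 364544]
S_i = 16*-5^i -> [16, -80, 400, -2000, 10000]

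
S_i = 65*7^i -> [65, 455, 3185, 22295, 156065]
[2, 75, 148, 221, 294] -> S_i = 2 + 73*i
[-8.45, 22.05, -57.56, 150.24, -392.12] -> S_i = -8.45*(-2.61)^i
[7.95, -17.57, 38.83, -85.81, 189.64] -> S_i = 7.95*(-2.21)^i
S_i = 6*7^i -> [6, 42, 294, 2058, 14406]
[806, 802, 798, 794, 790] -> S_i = 806 + -4*i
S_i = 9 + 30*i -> [9, 39, 69, 99, 129]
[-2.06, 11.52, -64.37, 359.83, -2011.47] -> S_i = -2.06*(-5.59)^i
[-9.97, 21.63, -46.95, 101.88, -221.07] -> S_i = -9.97*(-2.17)^i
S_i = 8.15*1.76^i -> [8.15, 14.34, 25.25, 44.43, 78.2]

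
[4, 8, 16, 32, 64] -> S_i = 4*2^i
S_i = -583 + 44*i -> [-583, -539, -495, -451, -407]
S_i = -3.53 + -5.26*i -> [-3.53, -8.79, -14.05, -19.31, -24.57]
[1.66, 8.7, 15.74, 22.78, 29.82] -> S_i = 1.66 + 7.04*i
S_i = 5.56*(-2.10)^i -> [5.56, -11.68, 24.52, -51.49, 108.13]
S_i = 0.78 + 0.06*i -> [0.78, 0.84, 0.9, 0.96, 1.02]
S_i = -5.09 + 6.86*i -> [-5.09, 1.77, 8.63, 15.49, 22.35]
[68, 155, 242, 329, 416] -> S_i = 68 + 87*i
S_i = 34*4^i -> [34, 136, 544, 2176, 8704]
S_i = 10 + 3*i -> [10, 13, 16, 19, 22]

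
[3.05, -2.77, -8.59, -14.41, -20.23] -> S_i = 3.05 + -5.82*i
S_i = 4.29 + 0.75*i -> [4.29, 5.04, 5.79, 6.54, 7.29]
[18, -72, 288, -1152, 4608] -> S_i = 18*-4^i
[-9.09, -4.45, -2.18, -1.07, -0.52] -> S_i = -9.09*0.49^i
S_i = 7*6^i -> [7, 42, 252, 1512, 9072]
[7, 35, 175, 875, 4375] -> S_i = 7*5^i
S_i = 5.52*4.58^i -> [5.52, 25.28, 115.79, 530.32, 2428.85]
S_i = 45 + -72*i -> [45, -27, -99, -171, -243]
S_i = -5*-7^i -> [-5, 35, -245, 1715, -12005]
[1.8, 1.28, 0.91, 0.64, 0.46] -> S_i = 1.80*0.71^i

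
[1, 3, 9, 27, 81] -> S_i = 1*3^i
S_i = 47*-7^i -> [47, -329, 2303, -16121, 112847]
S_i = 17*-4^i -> [17, -68, 272, -1088, 4352]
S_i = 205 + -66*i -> [205, 139, 73, 7, -59]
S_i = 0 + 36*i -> [0, 36, 72, 108, 144]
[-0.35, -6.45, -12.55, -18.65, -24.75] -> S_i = -0.35 + -6.10*i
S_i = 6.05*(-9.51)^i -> [6.05, -57.54, 547.16, -5203.52, 49485.44]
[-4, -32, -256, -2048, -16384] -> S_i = -4*8^i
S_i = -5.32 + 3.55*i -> [-5.32, -1.77, 1.78, 5.33, 8.88]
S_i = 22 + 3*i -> [22, 25, 28, 31, 34]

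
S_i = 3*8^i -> [3, 24, 192, 1536, 12288]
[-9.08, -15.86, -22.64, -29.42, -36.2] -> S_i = -9.08 + -6.78*i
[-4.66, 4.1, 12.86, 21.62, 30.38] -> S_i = -4.66 + 8.76*i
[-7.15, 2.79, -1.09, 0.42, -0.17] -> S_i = -7.15*(-0.39)^i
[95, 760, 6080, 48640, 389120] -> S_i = 95*8^i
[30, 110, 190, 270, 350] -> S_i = 30 + 80*i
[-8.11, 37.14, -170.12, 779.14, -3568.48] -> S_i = -8.11*(-4.58)^i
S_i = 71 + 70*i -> [71, 141, 211, 281, 351]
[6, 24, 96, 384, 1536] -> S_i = 6*4^i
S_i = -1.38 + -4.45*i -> [-1.38, -5.83, -10.28, -14.73, -19.18]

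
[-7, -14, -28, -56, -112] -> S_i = -7*2^i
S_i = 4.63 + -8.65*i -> [4.63, -4.02, -12.67, -21.32, -29.97]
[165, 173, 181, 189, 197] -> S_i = 165 + 8*i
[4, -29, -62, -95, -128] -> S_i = 4 + -33*i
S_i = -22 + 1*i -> [-22, -21, -20, -19, -18]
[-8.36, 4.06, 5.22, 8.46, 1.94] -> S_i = Random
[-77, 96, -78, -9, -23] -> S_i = Random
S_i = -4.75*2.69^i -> [-4.75, -12.78, -34.37, -92.46, -248.72]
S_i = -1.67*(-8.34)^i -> [-1.67, 13.93, -116.16, 968.76, -8079.43]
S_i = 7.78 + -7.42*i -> [7.78, 0.36, -7.06, -14.48, -21.9]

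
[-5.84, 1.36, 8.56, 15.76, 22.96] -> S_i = -5.84 + 7.20*i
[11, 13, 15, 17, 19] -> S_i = 11 + 2*i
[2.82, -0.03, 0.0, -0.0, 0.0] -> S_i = 2.82*(-0.01)^i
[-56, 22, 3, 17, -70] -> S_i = Random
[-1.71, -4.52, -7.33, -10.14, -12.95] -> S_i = -1.71 + -2.81*i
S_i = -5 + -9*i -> [-5, -14, -23, -32, -41]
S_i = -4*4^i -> [-4, -16, -64, -256, -1024]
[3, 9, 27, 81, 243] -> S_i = 3*3^i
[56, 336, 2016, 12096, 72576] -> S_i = 56*6^i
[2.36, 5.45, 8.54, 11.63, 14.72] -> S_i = 2.36 + 3.09*i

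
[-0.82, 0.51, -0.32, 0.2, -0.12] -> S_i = -0.82*(-0.62)^i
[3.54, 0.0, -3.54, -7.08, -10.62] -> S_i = 3.54 + -3.54*i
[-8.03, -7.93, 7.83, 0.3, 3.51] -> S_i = Random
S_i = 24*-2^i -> [24, -48, 96, -192, 384]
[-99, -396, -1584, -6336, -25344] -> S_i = -99*4^i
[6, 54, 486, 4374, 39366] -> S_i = 6*9^i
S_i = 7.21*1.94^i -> [7.21, 13.99, 27.14, 52.64, 102.13]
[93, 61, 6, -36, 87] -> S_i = Random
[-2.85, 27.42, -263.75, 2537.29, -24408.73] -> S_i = -2.85*(-9.62)^i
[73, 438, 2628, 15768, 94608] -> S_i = 73*6^i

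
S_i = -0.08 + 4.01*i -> [-0.08, 3.93, 7.94, 11.95, 15.96]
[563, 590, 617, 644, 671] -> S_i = 563 + 27*i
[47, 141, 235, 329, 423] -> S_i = 47 + 94*i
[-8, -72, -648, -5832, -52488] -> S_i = -8*9^i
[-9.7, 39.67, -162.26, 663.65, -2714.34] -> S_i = -9.70*(-4.09)^i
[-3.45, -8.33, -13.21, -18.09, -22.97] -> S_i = -3.45 + -4.88*i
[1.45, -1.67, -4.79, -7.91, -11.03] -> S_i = 1.45 + -3.12*i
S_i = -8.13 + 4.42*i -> [-8.13, -3.71, 0.71, 5.13, 9.55]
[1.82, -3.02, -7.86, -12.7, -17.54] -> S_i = 1.82 + -4.84*i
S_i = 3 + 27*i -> [3, 30, 57, 84, 111]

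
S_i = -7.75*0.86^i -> [-7.75, -6.66, -5.73, -4.93, -4.24]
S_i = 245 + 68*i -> [245, 313, 381, 449, 517]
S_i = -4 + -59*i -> [-4, -63, -122, -181, -240]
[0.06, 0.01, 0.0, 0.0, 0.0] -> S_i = 0.06*0.20^i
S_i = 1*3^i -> [1, 3, 9, 27, 81]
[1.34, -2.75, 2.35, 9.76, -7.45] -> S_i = Random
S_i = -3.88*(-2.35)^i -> [-3.88, 9.12, -21.43, 50.35, -118.33]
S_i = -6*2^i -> [-6, -12, -24, -48, -96]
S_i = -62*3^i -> [-62, -186, -558, -1674, -5022]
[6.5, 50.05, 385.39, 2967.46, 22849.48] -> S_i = 6.50*7.70^i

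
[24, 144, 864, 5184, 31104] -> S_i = 24*6^i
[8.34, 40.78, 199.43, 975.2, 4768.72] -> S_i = 8.34*4.89^i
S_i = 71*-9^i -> [71, -639, 5751, -51759, 465831]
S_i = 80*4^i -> [80, 320, 1280, 5120, 20480]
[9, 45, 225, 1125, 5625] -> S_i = 9*5^i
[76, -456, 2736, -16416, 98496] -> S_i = 76*-6^i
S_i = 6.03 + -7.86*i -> [6.03, -1.83, -9.69, -17.55, -25.41]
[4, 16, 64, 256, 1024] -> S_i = 4*4^i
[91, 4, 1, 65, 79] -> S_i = Random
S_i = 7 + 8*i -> [7, 15, 23, 31, 39]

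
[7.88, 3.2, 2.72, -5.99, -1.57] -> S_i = Random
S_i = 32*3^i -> [32, 96, 288, 864, 2592]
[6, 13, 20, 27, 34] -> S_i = 6 + 7*i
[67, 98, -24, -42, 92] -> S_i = Random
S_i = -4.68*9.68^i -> [-4.68, -45.3, -438.53, -4244.94, -41091.05]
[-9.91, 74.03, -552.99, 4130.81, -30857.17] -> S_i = -9.91*(-7.47)^i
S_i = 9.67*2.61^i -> [9.67, 25.24, 65.87, 171.93, 448.73]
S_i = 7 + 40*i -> [7, 47, 87, 127, 167]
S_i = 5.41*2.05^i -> [5.41, 11.09, 22.74, 46.61, 95.55]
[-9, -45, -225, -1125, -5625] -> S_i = -9*5^i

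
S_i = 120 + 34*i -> [120, 154, 188, 222, 256]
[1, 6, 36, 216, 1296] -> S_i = 1*6^i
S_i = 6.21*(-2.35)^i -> [6.21, -14.59, 34.29, -80.59, 189.39]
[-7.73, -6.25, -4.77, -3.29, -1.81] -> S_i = -7.73 + 1.48*i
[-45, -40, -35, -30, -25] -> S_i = -45 + 5*i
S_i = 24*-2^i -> [24, -48, 96, -192, 384]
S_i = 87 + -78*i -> [87, 9, -69, -147, -225]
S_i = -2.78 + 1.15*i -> [-2.78, -1.63, -0.48, 0.67, 1.82]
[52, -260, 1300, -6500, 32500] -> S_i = 52*-5^i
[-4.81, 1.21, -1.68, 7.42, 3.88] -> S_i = Random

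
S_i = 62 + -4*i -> [62, 58, 54, 50, 46]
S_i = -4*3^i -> [-4, -12, -36, -108, -324]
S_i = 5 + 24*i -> [5, 29, 53, 77, 101]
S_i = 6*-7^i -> [6, -42, 294, -2058, 14406]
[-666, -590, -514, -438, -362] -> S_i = -666 + 76*i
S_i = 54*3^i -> [54, 162, 486, 1458, 4374]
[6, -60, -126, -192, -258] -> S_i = 6 + -66*i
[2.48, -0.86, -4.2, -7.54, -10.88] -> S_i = 2.48 + -3.34*i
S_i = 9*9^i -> [9, 81, 729, 6561, 59049]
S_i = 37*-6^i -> [37, -222, 1332, -7992, 47952]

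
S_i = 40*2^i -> [40, 80, 160, 320, 640]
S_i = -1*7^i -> [-1, -7, -49, -343, -2401]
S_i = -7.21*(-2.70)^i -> [-7.21, 19.47, -52.56, 141.91, -383.17]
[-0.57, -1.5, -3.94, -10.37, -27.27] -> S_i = -0.57*2.63^i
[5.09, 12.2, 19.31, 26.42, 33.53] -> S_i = 5.09 + 7.11*i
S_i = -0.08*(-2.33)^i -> [-0.08, 0.19, -0.43, 1.01, -2.36]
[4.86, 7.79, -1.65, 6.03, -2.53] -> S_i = Random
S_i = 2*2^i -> [2, 4, 8, 16, 32]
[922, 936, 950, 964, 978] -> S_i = 922 + 14*i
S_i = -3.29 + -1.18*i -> [-3.29, -4.47, -5.65, -6.83, -8.01]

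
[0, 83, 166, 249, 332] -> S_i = 0 + 83*i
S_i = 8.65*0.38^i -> [8.65, 3.29, 1.25, 0.47, 0.18]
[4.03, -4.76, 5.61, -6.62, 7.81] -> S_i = 4.03*(-1.18)^i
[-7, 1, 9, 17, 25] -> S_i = -7 + 8*i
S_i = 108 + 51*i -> [108, 159, 210, 261, 312]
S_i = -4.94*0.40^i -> [-4.94, -1.98, -0.79, -0.32, -0.13]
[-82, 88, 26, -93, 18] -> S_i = Random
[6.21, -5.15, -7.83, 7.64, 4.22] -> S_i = Random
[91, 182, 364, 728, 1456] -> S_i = 91*2^i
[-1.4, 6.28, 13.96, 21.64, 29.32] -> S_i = -1.40 + 7.68*i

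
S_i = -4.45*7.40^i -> [-4.45, -32.93, -243.68, -1803.25, -13344.03]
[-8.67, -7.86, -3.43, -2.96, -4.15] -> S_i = Random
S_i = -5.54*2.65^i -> [-5.54, -14.68, -38.9, -103.1, -273.21]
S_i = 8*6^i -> [8, 48, 288, 1728, 10368]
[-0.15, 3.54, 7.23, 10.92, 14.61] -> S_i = -0.15 + 3.69*i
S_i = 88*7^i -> [88, 616, 4312, 30184, 211288]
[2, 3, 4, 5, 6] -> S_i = 2 + 1*i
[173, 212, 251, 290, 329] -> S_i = 173 + 39*i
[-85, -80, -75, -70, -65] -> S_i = -85 + 5*i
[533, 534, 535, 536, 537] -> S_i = 533 + 1*i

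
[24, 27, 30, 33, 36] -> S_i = 24 + 3*i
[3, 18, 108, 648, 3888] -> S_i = 3*6^i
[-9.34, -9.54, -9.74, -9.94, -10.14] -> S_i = -9.34 + -0.20*i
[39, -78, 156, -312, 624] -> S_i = 39*-2^i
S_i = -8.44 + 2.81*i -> [-8.44, -5.63, -2.82, -0.01, 2.8]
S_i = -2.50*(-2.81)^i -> [-2.5, 7.02, -19.74, 55.47, -155.87]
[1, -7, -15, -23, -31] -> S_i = 1 + -8*i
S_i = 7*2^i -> [7, 14, 28, 56, 112]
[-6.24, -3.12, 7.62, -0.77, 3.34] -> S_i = Random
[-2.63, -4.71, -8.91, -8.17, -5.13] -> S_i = Random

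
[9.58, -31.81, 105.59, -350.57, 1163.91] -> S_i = 9.58*(-3.32)^i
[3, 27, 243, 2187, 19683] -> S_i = 3*9^i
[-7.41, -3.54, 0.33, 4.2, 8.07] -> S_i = -7.41 + 3.87*i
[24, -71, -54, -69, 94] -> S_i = Random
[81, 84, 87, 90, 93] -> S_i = 81 + 3*i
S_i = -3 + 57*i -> [-3, 54, 111, 168, 225]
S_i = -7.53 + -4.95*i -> [-7.53, -12.48, -17.43, -22.38, -27.33]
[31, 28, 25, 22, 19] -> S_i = 31 + -3*i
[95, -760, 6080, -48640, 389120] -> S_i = 95*-8^i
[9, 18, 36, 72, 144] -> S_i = 9*2^i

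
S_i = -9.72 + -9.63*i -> [-9.72, -19.35, -28.98, -38.61, -48.24]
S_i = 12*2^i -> [12, 24, 48, 96, 192]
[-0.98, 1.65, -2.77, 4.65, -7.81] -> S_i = -0.98*(-1.68)^i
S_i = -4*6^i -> [-4, -24, -144, -864, -5184]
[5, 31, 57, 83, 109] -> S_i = 5 + 26*i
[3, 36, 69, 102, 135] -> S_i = 3 + 33*i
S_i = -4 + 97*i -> [-4, 93, 190, 287, 384]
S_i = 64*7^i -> [64, 448, 3136, 21952, 153664]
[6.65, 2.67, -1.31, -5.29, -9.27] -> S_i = 6.65 + -3.98*i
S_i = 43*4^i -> [43, 172, 688, 2752, 11008]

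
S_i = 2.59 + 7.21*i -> [2.59, 9.8, 17.01, 24.22, 31.43]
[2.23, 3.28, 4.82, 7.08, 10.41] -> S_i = 2.23*1.47^i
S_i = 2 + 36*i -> [2, 38, 74, 110, 146]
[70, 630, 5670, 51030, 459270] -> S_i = 70*9^i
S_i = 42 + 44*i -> [42, 86, 130, 174, 218]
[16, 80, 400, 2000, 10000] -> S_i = 16*5^i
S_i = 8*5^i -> [8, 40, 200, 1000, 5000]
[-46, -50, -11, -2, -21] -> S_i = Random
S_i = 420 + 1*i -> [420, 421, 422, 423, 424]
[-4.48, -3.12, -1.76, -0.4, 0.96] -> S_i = -4.48 + 1.36*i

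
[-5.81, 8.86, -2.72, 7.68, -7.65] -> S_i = Random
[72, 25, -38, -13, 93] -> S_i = Random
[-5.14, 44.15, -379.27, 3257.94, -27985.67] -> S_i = -5.14*(-8.59)^i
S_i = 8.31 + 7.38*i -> [8.31, 15.69, 23.07, 30.45, 37.83]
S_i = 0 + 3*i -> [0, 3, 6, 9, 12]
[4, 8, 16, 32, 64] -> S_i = 4*2^i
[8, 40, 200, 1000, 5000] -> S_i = 8*5^i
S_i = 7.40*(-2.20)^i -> [7.4, -16.28, 35.82, -78.8, 173.35]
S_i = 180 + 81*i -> [180, 261, 342, 423, 504]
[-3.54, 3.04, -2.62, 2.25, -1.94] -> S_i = -3.54*(-0.86)^i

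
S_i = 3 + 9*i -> [3, 12, 21, 30, 39]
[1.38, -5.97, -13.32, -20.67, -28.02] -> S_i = 1.38 + -7.35*i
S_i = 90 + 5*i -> [90, 95, 100, 105, 110]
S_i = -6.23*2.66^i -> [-6.23, -16.57, -44.08, -117.26, -311.9]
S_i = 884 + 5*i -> [884, 889, 894, 899, 904]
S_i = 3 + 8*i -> [3, 11, 19, 27, 35]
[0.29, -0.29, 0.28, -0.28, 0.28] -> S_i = 0.29*(-0.99)^i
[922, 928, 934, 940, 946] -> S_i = 922 + 6*i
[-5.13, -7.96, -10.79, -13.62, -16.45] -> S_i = -5.13 + -2.83*i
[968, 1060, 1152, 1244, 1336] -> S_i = 968 + 92*i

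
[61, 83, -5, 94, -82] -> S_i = Random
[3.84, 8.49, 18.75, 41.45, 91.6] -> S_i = 3.84*2.21^i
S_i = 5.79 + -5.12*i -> [5.79, 0.67, -4.45, -9.57, -14.69]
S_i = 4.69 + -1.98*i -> [4.69, 2.71, 0.73, -1.25, -3.23]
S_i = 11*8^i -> [11, 88, 704, 5632, 45056]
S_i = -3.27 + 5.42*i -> [-3.27, 2.15, 7.57, 12.99, 18.41]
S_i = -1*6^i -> [-1, -6, -36, -216, -1296]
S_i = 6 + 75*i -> [6, 81, 156, 231, 306]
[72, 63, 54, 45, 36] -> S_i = 72 + -9*i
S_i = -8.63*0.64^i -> [-8.63, -5.52, -3.53, -2.26, -1.45]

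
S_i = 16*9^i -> [16, 144, 1296, 11664, 104976]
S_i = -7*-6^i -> [-7, 42, -252, 1512, -9072]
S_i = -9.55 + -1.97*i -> [-9.55, -11.52, -13.49, -15.46, -17.43]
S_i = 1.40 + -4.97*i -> [1.4, -3.57, -8.54, -13.51, -18.48]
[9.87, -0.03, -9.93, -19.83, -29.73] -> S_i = 9.87 + -9.90*i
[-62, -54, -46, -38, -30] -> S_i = -62 + 8*i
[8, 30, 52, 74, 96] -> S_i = 8 + 22*i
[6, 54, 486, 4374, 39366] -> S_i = 6*9^i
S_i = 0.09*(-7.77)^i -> [0.09, -0.7, 5.43, -42.22, 328.04]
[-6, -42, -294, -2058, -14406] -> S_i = -6*7^i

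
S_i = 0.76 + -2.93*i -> [0.76, -2.17, -5.1, -8.03, -10.96]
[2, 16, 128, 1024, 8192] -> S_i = 2*8^i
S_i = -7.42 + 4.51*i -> [-7.42, -2.91, 1.6, 6.11, 10.62]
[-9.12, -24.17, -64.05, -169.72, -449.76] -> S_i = -9.12*2.65^i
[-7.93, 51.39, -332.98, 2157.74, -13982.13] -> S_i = -7.93*(-6.48)^i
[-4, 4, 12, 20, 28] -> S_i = -4 + 8*i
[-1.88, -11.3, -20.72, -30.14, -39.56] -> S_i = -1.88 + -9.42*i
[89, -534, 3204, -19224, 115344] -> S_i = 89*-6^i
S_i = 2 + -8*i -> [2, -6, -14, -22, -30]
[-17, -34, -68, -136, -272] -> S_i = -17*2^i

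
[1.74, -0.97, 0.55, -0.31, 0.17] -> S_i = 1.74*(-0.56)^i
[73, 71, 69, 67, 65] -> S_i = 73 + -2*i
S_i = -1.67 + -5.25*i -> [-1.67, -6.92, -12.17, -17.42, -22.67]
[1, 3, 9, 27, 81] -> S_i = 1*3^i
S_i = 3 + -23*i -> [3, -20, -43, -66, -89]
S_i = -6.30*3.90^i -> [-6.3, -24.57, -95.82, -373.71, -1457.47]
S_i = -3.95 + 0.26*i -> [-3.95, -3.69, -3.43, -3.17, -2.91]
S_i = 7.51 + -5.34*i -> [7.51, 2.17, -3.17, -8.51, -13.85]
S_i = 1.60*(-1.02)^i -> [1.6, -1.63, 1.66, -1.7, 1.73]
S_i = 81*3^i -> [81, 243, 729, 2187, 6561]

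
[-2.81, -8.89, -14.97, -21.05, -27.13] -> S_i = -2.81 + -6.08*i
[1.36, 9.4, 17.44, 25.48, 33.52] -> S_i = 1.36 + 8.04*i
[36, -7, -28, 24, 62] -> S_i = Random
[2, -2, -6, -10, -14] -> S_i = 2 + -4*i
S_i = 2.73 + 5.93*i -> [2.73, 8.66, 14.59, 20.52, 26.45]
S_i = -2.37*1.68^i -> [-2.37, -3.98, -6.69, -11.24, -18.88]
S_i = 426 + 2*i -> [426, 428, 430, 432, 434]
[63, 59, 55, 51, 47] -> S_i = 63 + -4*i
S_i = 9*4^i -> [9, 36, 144, 576, 2304]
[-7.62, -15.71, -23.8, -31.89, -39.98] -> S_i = -7.62 + -8.09*i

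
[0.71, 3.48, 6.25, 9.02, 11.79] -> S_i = 0.71 + 2.77*i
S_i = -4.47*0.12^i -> [-4.47, -0.54, -0.06, -0.01, -0.0]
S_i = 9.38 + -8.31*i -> [9.38, 1.07, -7.24, -15.55, -23.86]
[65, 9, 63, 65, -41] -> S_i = Random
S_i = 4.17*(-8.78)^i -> [4.17, -36.61, 321.46, -2822.41, 24780.73]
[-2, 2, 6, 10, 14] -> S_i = -2 + 4*i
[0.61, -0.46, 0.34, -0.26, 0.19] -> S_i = 0.61*(-0.75)^i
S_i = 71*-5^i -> [71, -355, 1775, -8875, 44375]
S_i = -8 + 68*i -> [-8, 60, 128, 196, 264]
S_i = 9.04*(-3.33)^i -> [9.04, -30.1, 100.24, -333.81, 1111.59]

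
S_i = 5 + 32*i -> [5, 37, 69, 101, 133]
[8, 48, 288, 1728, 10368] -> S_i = 8*6^i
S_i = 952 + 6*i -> [952, 958, 964, 970, 976]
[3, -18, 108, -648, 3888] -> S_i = 3*-6^i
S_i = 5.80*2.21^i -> [5.8, 12.82, 28.33, 62.6, 138.36]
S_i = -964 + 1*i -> [-964, -963, -962, -961, -960]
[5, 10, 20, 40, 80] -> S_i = 5*2^i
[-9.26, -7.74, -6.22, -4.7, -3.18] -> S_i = -9.26 + 1.52*i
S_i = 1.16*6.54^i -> [1.16, 7.59, 49.62, 324.48, 2122.12]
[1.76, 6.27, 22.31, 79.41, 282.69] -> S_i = 1.76*3.56^i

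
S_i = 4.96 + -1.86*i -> [4.96, 3.1, 1.24, -0.62, -2.48]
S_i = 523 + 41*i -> [523, 564, 605, 646, 687]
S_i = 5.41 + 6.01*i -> [5.41, 11.42, 17.43, 23.44, 29.45]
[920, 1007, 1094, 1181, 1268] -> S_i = 920 + 87*i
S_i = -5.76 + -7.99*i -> [-5.76, -13.75, -21.74, -29.73, -37.72]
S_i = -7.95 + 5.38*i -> [-7.95, -2.57, 2.81, 8.19, 13.57]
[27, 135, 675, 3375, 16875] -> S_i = 27*5^i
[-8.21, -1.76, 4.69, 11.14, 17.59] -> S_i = -8.21 + 6.45*i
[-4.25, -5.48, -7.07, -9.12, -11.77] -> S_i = -4.25*1.29^i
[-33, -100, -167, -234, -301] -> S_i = -33 + -67*i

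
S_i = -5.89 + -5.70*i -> [-5.89, -11.59, -17.29, -22.99, -28.69]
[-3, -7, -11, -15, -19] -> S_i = -3 + -4*i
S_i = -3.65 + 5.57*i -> [-3.65, 1.92, 7.49, 13.06, 18.63]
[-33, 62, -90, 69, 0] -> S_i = Random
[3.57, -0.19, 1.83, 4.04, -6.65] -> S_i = Random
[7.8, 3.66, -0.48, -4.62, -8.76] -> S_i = 7.80 + -4.14*i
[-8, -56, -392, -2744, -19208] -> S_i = -8*7^i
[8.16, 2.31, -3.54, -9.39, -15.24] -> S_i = 8.16 + -5.85*i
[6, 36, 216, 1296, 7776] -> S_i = 6*6^i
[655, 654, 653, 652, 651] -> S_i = 655 + -1*i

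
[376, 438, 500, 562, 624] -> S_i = 376 + 62*i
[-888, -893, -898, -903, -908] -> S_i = -888 + -5*i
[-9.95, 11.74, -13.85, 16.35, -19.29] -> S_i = -9.95*(-1.18)^i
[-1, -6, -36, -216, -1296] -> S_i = -1*6^i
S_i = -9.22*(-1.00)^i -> [-9.22, 9.22, -9.22, 9.22, -9.22]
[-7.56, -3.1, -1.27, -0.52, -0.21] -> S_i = -7.56*0.41^i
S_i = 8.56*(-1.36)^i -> [8.56, -11.64, 15.83, -21.53, 29.28]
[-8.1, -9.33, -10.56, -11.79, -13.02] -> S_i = -8.10 + -1.23*i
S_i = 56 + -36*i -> [56, 20, -16, -52, -88]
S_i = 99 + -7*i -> [99, 92, 85, 78, 71]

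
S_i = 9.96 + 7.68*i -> [9.96, 17.64, 25.32, 33.0, 40.68]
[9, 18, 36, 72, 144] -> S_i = 9*2^i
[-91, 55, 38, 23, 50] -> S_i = Random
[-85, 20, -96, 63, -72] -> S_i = Random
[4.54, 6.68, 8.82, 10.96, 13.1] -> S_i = 4.54 + 2.14*i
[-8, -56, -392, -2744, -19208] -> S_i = -8*7^i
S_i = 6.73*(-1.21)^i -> [6.73, -8.14, 9.85, -11.92, 14.43]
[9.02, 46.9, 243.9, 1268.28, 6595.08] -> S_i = 9.02*5.20^i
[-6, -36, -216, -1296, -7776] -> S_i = -6*6^i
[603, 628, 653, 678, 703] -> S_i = 603 + 25*i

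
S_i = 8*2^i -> [8, 16, 32, 64, 128]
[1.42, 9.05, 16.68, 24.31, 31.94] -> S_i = 1.42 + 7.63*i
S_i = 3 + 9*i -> [3, 12, 21, 30, 39]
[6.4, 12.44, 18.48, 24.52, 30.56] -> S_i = 6.40 + 6.04*i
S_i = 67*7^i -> [67, 469, 3283, 22981, 160867]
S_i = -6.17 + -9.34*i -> [-6.17, -15.51, -24.85, -34.19, -43.53]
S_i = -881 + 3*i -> [-881, -878, -875, -872, -869]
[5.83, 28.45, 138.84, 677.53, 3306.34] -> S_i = 5.83*4.88^i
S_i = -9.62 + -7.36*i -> [-9.62, -16.98, -24.34, -31.7, -39.06]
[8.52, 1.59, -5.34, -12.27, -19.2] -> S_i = 8.52 + -6.93*i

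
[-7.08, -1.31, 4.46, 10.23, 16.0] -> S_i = -7.08 + 5.77*i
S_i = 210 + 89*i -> [210, 299, 388, 477, 566]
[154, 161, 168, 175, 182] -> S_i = 154 + 7*i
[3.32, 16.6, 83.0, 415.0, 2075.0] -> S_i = 3.32*5.00^i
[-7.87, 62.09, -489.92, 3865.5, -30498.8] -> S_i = -7.87*(-7.89)^i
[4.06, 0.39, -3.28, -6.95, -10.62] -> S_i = 4.06 + -3.67*i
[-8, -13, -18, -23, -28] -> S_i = -8 + -5*i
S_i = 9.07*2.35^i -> [9.07, 21.31, 50.09, 117.71, 276.62]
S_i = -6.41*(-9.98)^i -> [-6.41, 63.97, -638.44, 6371.62, -63588.74]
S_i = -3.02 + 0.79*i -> [-3.02, -2.23, -1.44, -0.65, 0.14]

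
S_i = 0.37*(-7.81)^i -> [0.37, -2.89, 22.57, -176.26, 1376.59]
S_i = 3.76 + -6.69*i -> [3.76, -2.93, -9.62, -16.31, -23.0]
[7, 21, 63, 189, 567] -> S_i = 7*3^i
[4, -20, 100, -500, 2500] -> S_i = 4*-5^i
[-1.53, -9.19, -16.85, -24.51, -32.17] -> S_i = -1.53 + -7.66*i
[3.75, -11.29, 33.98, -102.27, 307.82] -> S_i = 3.75*(-3.01)^i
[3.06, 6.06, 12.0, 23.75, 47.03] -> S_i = 3.06*1.98^i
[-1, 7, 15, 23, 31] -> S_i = -1 + 8*i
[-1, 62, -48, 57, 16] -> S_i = Random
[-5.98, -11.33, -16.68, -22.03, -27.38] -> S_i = -5.98 + -5.35*i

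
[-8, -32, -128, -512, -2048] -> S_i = -8*4^i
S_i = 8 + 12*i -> [8, 20, 32, 44, 56]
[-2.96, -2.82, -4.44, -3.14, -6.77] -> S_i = Random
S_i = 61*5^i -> [61, 305, 1525, 7625, 38125]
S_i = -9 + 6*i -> [-9, -3, 3, 9, 15]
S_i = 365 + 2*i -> [365, 367, 369, 371, 373]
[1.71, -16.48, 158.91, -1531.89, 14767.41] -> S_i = 1.71*(-9.64)^i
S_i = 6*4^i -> [6, 24, 96, 384, 1536]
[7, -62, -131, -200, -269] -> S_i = 7 + -69*i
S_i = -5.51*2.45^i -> [-5.51, -13.5, -33.07, -81.03, -198.53]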